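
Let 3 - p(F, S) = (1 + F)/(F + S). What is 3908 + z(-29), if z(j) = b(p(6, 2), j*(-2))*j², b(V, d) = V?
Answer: 45561/8 ≈ 5695.1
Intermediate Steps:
p(F, S) = 3 - (1 + F)/(F + S)
z(j) = 17*j²/8 (z(j) = ((-1 + 2*6 + 3*2)/(6 + 2))*j² = ((-1 + 12 + 6)/8)*j² = ((⅛)*17)*j² = 17*j²/8)
3908 + z(-29) = 3908 + (17/8)*(-29)² = 3908 + (17/8)*841 = 3908 + 14297/8 = 45561/8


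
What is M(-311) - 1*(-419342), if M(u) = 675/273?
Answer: 38160347/91 ≈ 4.1934e+5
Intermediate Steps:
M(u) = 225/91 (M(u) = 675*(1/273) = 225/91)
M(-311) - 1*(-419342) = 225/91 - 1*(-419342) = 225/91 + 419342 = 38160347/91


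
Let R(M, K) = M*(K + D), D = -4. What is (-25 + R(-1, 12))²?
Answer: 1089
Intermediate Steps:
R(M, K) = M*(-4 + K) (R(M, K) = M*(K - 4) = M*(-4 + K))
(-25 + R(-1, 12))² = (-25 - (-4 + 12))² = (-25 - 1*8)² = (-25 - 8)² = (-33)² = 1089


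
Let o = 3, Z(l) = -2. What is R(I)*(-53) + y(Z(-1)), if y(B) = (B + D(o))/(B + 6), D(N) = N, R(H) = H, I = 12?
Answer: -2543/4 ≈ -635.75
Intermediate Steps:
y(B) = (3 + B)/(6 + B) (y(B) = (B + 3)/(B + 6) = (3 + B)/(6 + B))
R(I)*(-53) + y(Z(-1)) = 12*(-53) + (3 - 2)/(6 - 2) = -636 + 1/4 = -2543/4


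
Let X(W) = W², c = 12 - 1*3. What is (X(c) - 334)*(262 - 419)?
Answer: 39721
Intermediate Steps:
c = 9 (c = 12 - 3 = 9)
(X(c) - 334)*(262 - 419) = (9² - 334)*(262 - 419) = (81 - 334)*(-157) = -253*(-157) = 39721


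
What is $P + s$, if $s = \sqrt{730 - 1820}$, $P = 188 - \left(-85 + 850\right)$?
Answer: $-577 + i \sqrt{1090} \approx -577.0 + 33.015 i$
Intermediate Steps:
$P = -577$ ($P = 188 - 765 = -577$)
$s = i \sqrt{1090}$ ($s = \sqrt{-1090} = i \sqrt{1090} \approx 33.015 i$)
$P + s = -577 + i \sqrt{1090}$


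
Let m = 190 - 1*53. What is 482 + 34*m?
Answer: 5140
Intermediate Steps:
m = 137 (m = 190 - 53 = 137)
482 + 34*m = 482 + 34*137 = 482 + 4658 = 5140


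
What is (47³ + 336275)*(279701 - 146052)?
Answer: 58818657602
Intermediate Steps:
(47³ + 336275)*(279701 - 146052) = (103823 + 336275)*133649 = 440098*133649 = 58818657602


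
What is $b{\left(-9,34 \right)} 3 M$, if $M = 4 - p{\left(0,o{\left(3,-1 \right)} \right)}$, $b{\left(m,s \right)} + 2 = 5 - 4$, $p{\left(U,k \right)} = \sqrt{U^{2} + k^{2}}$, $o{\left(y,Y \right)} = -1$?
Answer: $-9$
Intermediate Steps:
$b{\left(m,s \right)} = -1$ ($b{\left(m,s \right)} = -2 + \left(5 - 4\right) = -2 + 1 = -1$)
$M = 3$ ($M = 4 - \sqrt{0^{2} + \left(-1\right)^{2}} = 4 - \sqrt{0 + 1} = 4 - \sqrt{1} = 4 - 1 = 3$)
$b{\left(-9,34 \right)} 3 M = - 3 \cdot 3 = \left(-1\right) 9 = -9$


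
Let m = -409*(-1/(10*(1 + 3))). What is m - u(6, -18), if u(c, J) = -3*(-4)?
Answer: -71/40 ≈ -1.7750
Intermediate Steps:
u(c, J) = 12
m = 409/40 (m = -409/(4*(-10)) = -409/(-40) = -409*(-1/40) = 409/40 ≈ 10.225)
m - u(6, -18) = 409/40 - 1*12 = 409/40 - 12 = -71/40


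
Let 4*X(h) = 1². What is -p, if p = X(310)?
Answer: -¼ ≈ -0.25000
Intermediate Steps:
X(h) = ¼ (X(h) = (¼)*1² = (¼)*1 = ¼)
p = ¼ ≈ 0.25000
-p = -1*¼ = -¼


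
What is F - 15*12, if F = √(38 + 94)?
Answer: -180 + 2*√33 ≈ -168.51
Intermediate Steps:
F = 2*√33 (F = √132 = 2*√33 ≈ 11.489)
F - 15*12 = 2*√33 - 15*12 = 2*√33 - 180 = -180 + 2*√33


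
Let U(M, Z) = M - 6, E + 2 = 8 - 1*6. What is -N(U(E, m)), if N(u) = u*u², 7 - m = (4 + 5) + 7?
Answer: 216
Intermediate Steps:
m = -9 (m = 7 - ((4 + 5) + 7) = 7 - (9 + 7) = 7 - 1*16 = 7 - 16 = -9)
E = 0 (E = -2 + (8 - 1*6) = -2 + (8 - 6) = -2 + 2 = 0)
U(M, Z) = -6 + M
N(u) = u³
-N(U(E, m)) = -(-6 + 0)³ = -1*(-6)³ = -1*(-216) = 216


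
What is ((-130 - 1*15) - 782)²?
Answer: 859329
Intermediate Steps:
((-130 - 1*15) - 782)² = ((-130 - 15) - 782)² = (-145 - 782)² = (-927)² = 859329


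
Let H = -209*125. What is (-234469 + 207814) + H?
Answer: -52780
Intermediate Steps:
H = -26125
(-234469 + 207814) + H = (-234469 + 207814) - 26125 = -26655 - 26125 = -52780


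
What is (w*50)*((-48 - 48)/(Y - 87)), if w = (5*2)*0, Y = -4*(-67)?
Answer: 0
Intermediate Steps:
Y = 268
w = 0 (w = 10*0 = 0)
(w*50)*((-48 - 48)/(Y - 87)) = (0*50)*((-48 - 48)/(268 - 87)) = 0*(-96/181) = 0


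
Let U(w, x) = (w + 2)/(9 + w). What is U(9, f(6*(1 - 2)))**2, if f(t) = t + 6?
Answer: 121/324 ≈ 0.37346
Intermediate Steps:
f(t) = 6 + t
U(w, x) = (2 + w)/(9 + w)
U(9, f(6*(1 - 2)))**2 = ((2 + 9)/(9 + 9))**2 = (11/18)**2 = 121/324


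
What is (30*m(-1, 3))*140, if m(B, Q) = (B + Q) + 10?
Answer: 50400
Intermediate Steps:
m(B, Q) = 10 + B + Q
(30*m(-1, 3))*140 = (30*(10 - 1 + 3))*140 = (30*12)*140 = 360*140 = 50400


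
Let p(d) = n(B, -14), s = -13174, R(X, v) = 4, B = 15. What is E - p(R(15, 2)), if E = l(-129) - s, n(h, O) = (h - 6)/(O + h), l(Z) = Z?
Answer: 13036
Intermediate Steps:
n(h, O) = (-6 + h)/(O + h)
p(d) = 9 (p(d) = (-6 + 15)/(-14 + 15) = 9/1 = 1*9 = 9)
E = 13045 (E = -129 - 1*(-13174) = -129 + 13174 = 13045)
E - p(R(15, 2)) = 13045 - 1*9 = 13045 - 9 = 13036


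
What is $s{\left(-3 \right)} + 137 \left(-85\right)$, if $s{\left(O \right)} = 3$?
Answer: $-11642$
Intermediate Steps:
$s{\left(-3 \right)} + 137 \left(-85\right) = 3 + 137 \left(-85\right) = 3 - 11645 = -11642$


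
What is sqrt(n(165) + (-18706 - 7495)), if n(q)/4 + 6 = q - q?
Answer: 5*I*sqrt(1049) ≈ 161.94*I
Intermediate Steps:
n(q) = -24 (n(q) = -24 + 4*(q - q) = -24 + 4*0 = -24 + 0 = -24)
sqrt(n(165) + (-18706 - 7495)) = sqrt(-24 + (-18706 - 7495)) = sqrt(-24 - 26201) = sqrt(-26225) = 5*I*sqrt(1049)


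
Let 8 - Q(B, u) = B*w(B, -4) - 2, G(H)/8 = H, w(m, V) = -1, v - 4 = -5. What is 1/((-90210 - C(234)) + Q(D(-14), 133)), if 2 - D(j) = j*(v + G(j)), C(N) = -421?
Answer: -1/91359 ≈ -1.0946e-5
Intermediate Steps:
v = -1 (v = 4 - 5 = -1)
G(H) = 8*H
D(j) = 2 - j*(-1 + 8*j)
Q(B, u) = 10 + B (Q(B, u) = 8 - (B*(-1) - 2) = 8 - (-B - 2) = 8 - (-2 - B) = 8 + (2 + B) = 10 + B)
1/((-90210 - C(234)) + Q(D(-14), 133)) = 1/((-90210 - 1*(-421)) + (10 + (2 - 14 - 8*(-14)²))) = 1/((-90210 + 421) + (10 + (2 - 14 - 8*196))) = 1/(-89789 + (10 + (2 - 14 - 1568))) = 1/(-89789 + (10 - 1580)) = 1/(-89789 - 1570) = 1/(-91359) = -1/91359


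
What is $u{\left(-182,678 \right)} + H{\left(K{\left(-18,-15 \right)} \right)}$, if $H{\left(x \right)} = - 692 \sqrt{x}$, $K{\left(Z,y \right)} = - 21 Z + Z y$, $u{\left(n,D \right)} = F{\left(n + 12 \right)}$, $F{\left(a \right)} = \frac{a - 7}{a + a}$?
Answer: $\frac{177}{340} - 12456 \sqrt{2} \approx -17615.0$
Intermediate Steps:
$F{\left(a \right)} = \frac{-7 + a}{2 a}$
$u{\left(n,D \right)} = \frac{5 + n}{2 \left(12 + n\right)}$ ($u{\left(n,D \right)} = \frac{-7 + \left(n + 12\right)}{2 \left(n + 12\right)} = \frac{-7 + \left(12 + n\right)}{2 \left(12 + n\right)} = \frac{5 + n}{2 \left(12 + n\right)}$)
$u{\left(-182,678 \right)} + H{\left(K{\left(-18,-15 \right)} \right)} = \frac{5 - 182}{2 \left(12 - 182\right)} - 692 \sqrt{- 18 \left(-21 - 15\right)} = \frac{1}{2} \frac{1}{-170} \left(-177\right) - 692 \sqrt{\left(-18\right) \left(-36\right)} = \frac{1}{2} \left(- \frac{1}{170}\right) \left(-177\right) - 692 \sqrt{648} = \frac{177}{340} - 692 \cdot 18 \sqrt{2} = \frac{177}{340} - 12456 \sqrt{2}$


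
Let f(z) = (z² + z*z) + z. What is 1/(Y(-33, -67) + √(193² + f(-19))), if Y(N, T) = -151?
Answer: 151/15151 + 8*√593/15151 ≈ 0.022824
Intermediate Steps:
f(z) = z + 2*z² (f(z) = (z² + z²) + z = 2*z² + z = z + 2*z²)
1/(Y(-33, -67) + √(193² + f(-19))) = 1/(-151 + √(193² - 19*(1 + 2*(-19)))) = 1/(-151 + √(37249 - 19*(1 - 38))) = 1/(-151 + √(37249 - 19*(-37))) = 1/(-151 + √(37249 + 703)) = 1/(-151 + √37952) = 1/(-151 + 8*√593)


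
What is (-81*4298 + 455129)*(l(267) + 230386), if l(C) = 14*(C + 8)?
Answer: 25061143876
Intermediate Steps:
l(C) = 112 + 14*C (l(C) = 14*(8 + C) = 112 + 14*C)
(-81*4298 + 455129)*(l(267) + 230386) = (-81*4298 + 455129)*((112 + 14*267) + 230386) = (-348138 + 455129)*((112 + 3738) + 230386) = 106991*(3850 + 230386) = 106991*234236 = 25061143876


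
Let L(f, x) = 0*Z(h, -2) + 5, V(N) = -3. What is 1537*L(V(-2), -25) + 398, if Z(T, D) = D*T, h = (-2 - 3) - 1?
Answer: 8083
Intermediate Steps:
h = -6 (h = -5 - 1 = -6)
L(f, x) = 5 (L(f, x) = 0*(-2*(-6)) + 5 = 0*12 + 5 = 0 + 5 = 5)
1537*L(V(-2), -25) + 398 = 1537*5 + 398 = 7685 + 398 = 8083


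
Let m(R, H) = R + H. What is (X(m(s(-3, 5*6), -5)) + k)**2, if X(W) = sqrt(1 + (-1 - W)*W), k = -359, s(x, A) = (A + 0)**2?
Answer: (359 - I*sqrt(801919))**2 ≈ -6.7304e+5 - 6.4297e+5*I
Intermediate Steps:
s(x, A) = A**2
m(R, H) = H + R
X(W) = sqrt(1 + W*(-1 - W))
(X(m(s(-3, 5*6), -5)) + k)**2 = (sqrt(1 - (-5 + (5*6)**2) - (-5 + (5*6)**2)**2) - 359)**2 = (sqrt(1 - (-5 + 30**2) - (-5 + 30**2)**2) - 359)**2 = (sqrt(1 - (-5 + 900) - (-5 + 900)**2) - 359)**2 = (sqrt(1 - 1*895 - 1*895**2) - 359)**2 = (sqrt(1 - 895 - 1*801025) - 359)**2 = (sqrt(1 - 895 - 801025) - 359)**2 = (sqrt(-801919) - 359)**2 = (I*sqrt(801919) - 359)**2 = (-359 + I*sqrt(801919))**2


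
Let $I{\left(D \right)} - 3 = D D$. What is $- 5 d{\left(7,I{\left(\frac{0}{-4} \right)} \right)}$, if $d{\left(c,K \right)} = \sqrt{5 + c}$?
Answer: $- 10 \sqrt{3} \approx -17.32$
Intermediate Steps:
$I{\left(D \right)} = 3 + D^{2}$ ($I{\left(D \right)} = 3 + D D = 3 + D^{2}$)
$- 5 d{\left(7,I{\left(\frac{0}{-4} \right)} \right)} = - 5 \sqrt{5 + 7} = - 5 \sqrt{12} = - 5 \cdot 2 \sqrt{3} = - 10 \sqrt{3}$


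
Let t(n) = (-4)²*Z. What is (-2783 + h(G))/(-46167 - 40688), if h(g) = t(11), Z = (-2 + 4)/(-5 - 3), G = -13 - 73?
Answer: 2787/86855 ≈ 0.032088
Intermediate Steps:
G = -86
Z = -¼ (Z = 2/(-8) = 2*(-⅛) = -¼ ≈ -0.25000)
t(n) = -4 (t(n) = (-4)²*(-¼) = 16*(-¼) = -4)
h(g) = -4
(-2783 + h(G))/(-46167 - 40688) = (-2783 - 4)/(-46167 - 40688) = -2787/(-86855) = -2787*(-1/86855) = 2787/86855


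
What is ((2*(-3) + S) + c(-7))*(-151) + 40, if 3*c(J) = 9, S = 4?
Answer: -111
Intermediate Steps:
c(J) = 3 (c(J) = (⅓)*9 = 3)
((2*(-3) + S) + c(-7))*(-151) + 40 = ((2*(-3) + 4) + 3)*(-151) + 40 = ((-6 + 4) + 3)*(-151) + 40 = (-2 + 3)*(-151) + 40 = 1*(-151) + 40 = -151 + 40 = -111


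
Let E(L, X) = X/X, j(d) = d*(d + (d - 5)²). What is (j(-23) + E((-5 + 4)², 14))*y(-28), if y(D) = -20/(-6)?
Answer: -58340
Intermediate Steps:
y(D) = 10/3 (y(D) = -20*(-⅙) = 10/3)
j(d) = d*(d + (-5 + d)²)
E(L, X) = 1
(j(-23) + E((-5 + 4)², 14))*y(-28) = (-23*(-23 + (-5 - 23)²) + 1)*(10/3) = (-23*(-23 + (-28)²) + 1)*(10/3) = (-23*(-23 + 784) + 1)*(10/3) = (-23*761 + 1)*(10/3) = (-17503 + 1)*(10/3) = -17502*10/3 = -58340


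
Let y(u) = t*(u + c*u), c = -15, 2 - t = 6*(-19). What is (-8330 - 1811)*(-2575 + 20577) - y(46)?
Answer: -182483578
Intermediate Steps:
t = 116 (t = 2 - 6*(-19) = 2 - 1*(-114) = 2 + 114 = 116)
y(u) = -1624*u (y(u) = 116*(u - 15*u) = 116*(-14*u) = -1624*u)
(-8330 - 1811)*(-2575 + 20577) - y(46) = (-8330 - 1811)*(-2575 + 20577) - (-1624)*46 = -10141*18002 - 1*(-74704) = -182558282 + 74704 = -182483578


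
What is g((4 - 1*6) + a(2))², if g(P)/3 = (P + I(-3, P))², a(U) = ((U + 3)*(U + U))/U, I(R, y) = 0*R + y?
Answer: 589824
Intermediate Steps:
I(R, y) = y (I(R, y) = 0 + y = y)
a(U) = 6 + 2*U (a(U) = ((3 + U)*(2*U))/U = (2*U*(3 + U))/U = 6 + 2*U)
g(P) = 12*P² (g(P) = 3*(P + P)² = 3*(2*P)² = 3*(4*P²) = 12*P²)
g((4 - 1*6) + a(2))² = (12*((4 - 1*6) + (6 + 2*2))²)² = (12*((4 - 6) + (6 + 4))²)² = (12*(-2 + 10)²)² = (12*8²)² = (12*64)² = 768² = 589824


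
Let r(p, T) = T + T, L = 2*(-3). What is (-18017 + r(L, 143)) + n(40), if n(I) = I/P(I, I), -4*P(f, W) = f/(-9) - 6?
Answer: -832637/47 ≈ -17716.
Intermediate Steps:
L = -6
r(p, T) = 2*T
P(f, W) = 3/2 + f/36 (P(f, W) = -(f/(-9) - 6)/4 = -(-f/9 - 6)/4 = -(-6 - f/9)/4 = 3/2 + f/36)
n(I) = I/(3/2 + I/36)
(-18017 + r(L, 143)) + n(40) = (-18017 + 2*143) + 36*40/(54 + 40) = (-18017 + 286) + 36*40/94 = -17731 + 36*40*(1/94) = -17731 + 720/47 = -832637/47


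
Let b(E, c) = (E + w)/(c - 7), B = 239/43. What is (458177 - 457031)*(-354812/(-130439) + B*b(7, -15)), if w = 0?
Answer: 67286074965/61697647 ≈ 1090.6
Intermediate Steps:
B = 239/43 (B = 239*(1/43) = 239/43 ≈ 5.5581)
b(E, c) = E/(-7 + c) (b(E, c) = (E + 0)/(c - 7) = E/(-7 + c))
(458177 - 457031)*(-354812/(-130439) + B*b(7, -15)) = (458177 - 457031)*(-354812/(-130439) + 239*(7/(-7 - 15))/43) = 1146*(-354812*(-1/130439) + 239*(7/(-22))/43) = 1146*(354812/130439 + 239*(7*(-1/22))/43) = 1146*(354812/130439 + (239/43)*(-7/22)) = 1146*(354812/130439 - 1673/946) = 1146*(117427705/123395294) = 67286074965/61697647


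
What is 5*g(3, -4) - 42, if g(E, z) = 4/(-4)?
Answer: -47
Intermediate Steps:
g(E, z) = -1 (g(E, z) = 4*(-¼) = -1)
5*g(3, -4) - 42 = 5*(-1) - 42 = -5 - 42 = -47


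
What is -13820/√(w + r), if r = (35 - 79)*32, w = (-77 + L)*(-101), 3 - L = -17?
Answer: -13820*√4349/4349 ≈ -209.56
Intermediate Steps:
L = 20 (L = 3 - 1*(-17) = 3 + 17 = 20)
w = 5757 (w = (-77 + 20)*(-101) = -57*(-101) = 5757)
r = -1408 (r = -44*32 = -1408)
-13820/√(w + r) = -13820/√(5757 - 1408) = -13820*√4349/4349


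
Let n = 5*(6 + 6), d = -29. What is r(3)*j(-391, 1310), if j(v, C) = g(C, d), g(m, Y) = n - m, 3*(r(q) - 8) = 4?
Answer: -35000/3 ≈ -11667.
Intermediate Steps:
r(q) = 28/3 (r(q) = 8 + (⅓)*4 = 8 + 4/3 = 28/3)
n = 60 (n = 5*12 = 60)
g(m, Y) = 60 - m
j(v, C) = 60 - C
r(3)*j(-391, 1310) = 28*(60 - 1*1310)/3 = 28*(60 - 1310)/3 = (28/3)*(-1250) = -35000/3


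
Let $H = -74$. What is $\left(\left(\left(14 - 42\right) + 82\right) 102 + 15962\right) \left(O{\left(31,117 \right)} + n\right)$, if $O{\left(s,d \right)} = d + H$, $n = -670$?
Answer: $-13461690$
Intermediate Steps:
$O{\left(s,d \right)} = -74 + d$ ($O{\left(s,d \right)} = d - 74 = -74 + d$)
$\left(\left(\left(14 - 42\right) + 82\right) 102 + 15962\right) \left(O{\left(31,117 \right)} + n\right) = \left(\left(\left(14 - 42\right) + 82\right) 102 + 15962\right) \left(\left(-74 + 117\right) - 670\right) = \left(\left(\left(14 - 42\right) + 82\right) 102 + 15962\right) \left(43 - 670\right) = \left(\left(-28 + 82\right) 102 + 15962\right) \left(-627\right) = \left(54 \cdot 102 + 15962\right) \left(-627\right) = \left(5508 + 15962\right) \left(-627\right) = 21470 \left(-627\right) = -13461690$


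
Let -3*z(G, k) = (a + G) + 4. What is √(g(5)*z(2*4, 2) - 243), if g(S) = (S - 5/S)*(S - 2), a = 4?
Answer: I*√307 ≈ 17.521*I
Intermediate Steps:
z(G, k) = -8/3 - G/3 (z(G, k) = -((4 + G) + 4)/3 = -(8 + G)/3 = -8/3 - G/3)
g(S) = (-2 + S)*(S - 5/S) (g(S) = (S - 5/S)*(-2 + S) = (-2 + S)*(S - 5/S))
√(g(5)*z(2*4, 2) - 243) = √((-5 + 5² - 2*5 + 10/5)*(-8/3 - 2*4/3) - 243) = √((-5 + 25 - 10 + 10*(⅕))*(-8/3 - ⅓*8) - 243) = √((-5 + 25 - 10 + 2)*(-8/3 - 8/3) - 243) = √(12*(-16/3) - 243) = √(-64 - 243) = √(-307) = I*√307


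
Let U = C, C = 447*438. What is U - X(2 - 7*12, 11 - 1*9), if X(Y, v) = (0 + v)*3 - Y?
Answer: 195698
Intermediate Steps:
C = 195786
U = 195786
X(Y, v) = -Y + 3*v (X(Y, v) = v*3 - Y = 3*v - Y = -Y + 3*v)
U - X(2 - 7*12, 11 - 1*9) = 195786 - (-(2 - 7*12) + 3*(11 - 1*9)) = 195786 - (-(2 - 84) + 3*(11 - 9)) = 195786 - (-1*(-82) + 3*2) = 195786 - (82 + 6) = 195786 - 1*88 = 195786 - 88 = 195698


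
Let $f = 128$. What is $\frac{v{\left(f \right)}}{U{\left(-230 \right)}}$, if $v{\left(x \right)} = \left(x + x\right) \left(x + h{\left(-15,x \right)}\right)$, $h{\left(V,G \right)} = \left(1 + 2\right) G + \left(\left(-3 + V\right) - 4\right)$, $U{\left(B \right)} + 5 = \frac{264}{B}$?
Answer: $- \frac{2060800}{101} \approx -20404.0$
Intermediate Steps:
$U{\left(B \right)} = -5 + \frac{264}{B}$
$h{\left(V,G \right)} = -7 + V + 3 G$ ($h{\left(V,G \right)} = 3 G + \left(-7 + V\right) = -7 + V + 3 G$)
$v{\left(x \right)} = 2 x \left(-22 + 4 x\right)$ ($v{\left(x \right)} = \left(x + x\right) \left(x - \left(22 - 3 x\right)\right) = 2 x \left(x + \left(-22 + 3 x\right)\right) = 2 x \left(-22 + 4 x\right)$)
$\frac{v{\left(f \right)}}{U{\left(-230 \right)}} = \frac{4 \cdot 128 \left(-11 + 2 \cdot 128\right)}{-5 + \frac{264}{-230}} = \frac{4 \cdot 128 \left(-11 + 256\right)}{-5 + 264 \left(- \frac{1}{230}\right)} = \frac{4 \cdot 128 \cdot 245}{-5 - \frac{132}{115}} = \frac{125440}{- \frac{707}{115}} = 125440 \left(- \frac{115}{707}\right) = - \frac{2060800}{101}$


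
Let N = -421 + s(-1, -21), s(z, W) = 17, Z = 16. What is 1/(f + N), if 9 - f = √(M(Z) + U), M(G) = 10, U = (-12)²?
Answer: -395/155871 + √154/155871 ≈ -0.0024545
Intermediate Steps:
U = 144
N = -404 (N = -421 + 17 = -404)
f = 9 - √154 (f = 9 - √(10 + 144) = 9 - √154 ≈ -3.4097)
1/(f + N) = 1/((9 - √154) - 404) = 1/(-395 - √154)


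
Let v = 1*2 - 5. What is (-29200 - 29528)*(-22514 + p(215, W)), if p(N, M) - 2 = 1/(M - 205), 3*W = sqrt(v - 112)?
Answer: 25009882368570/18917 + 44046*I*sqrt(115)/94585 ≈ 1.3221e+9 + 4.9938*I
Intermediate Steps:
v = -3 (v = 2 - 5 = -3)
W = I*sqrt(115)/3 (W = sqrt(-3 - 112)/3 = sqrt(-115)/3 = (I*sqrt(115))/3 = I*sqrt(115)/3 ≈ 3.5746*I)
p(N, M) = 2 + 1/(-205 + M) (p(N, M) = 2 + 1/(M - 205) = 2 + 1/(-205 + M))
(-29200 - 29528)*(-22514 + p(215, W)) = (-29200 - 29528)*(-22514 + (-409 + 2*(I*sqrt(115)/3))/(-205 + I*sqrt(115)/3)) = -58728*(-22514 + (-409 + 2*I*sqrt(115)/3)/(-205 + I*sqrt(115)/3)) = 1322202192 - 58728*(-409 + 2*I*sqrt(115)/3)/(-205 + I*sqrt(115)/3)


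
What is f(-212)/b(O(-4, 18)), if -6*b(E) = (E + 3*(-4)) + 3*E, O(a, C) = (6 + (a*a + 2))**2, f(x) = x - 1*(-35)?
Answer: 177/382 ≈ 0.46335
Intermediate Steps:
f(x) = 35 + x (f(x) = x + 35 = 35 + x)
O(a, C) = (8 + a**2)**2 (O(a, C) = (6 + (a**2 + 2))**2 = (6 + (2 + a**2))**2 = (8 + a**2)**2)
b(E) = 2 - 2*E/3 (b(E) = -((E + 3*(-4)) + 3*E)/6 = -((E - 12) + 3*E)/6 = -((-12 + E) + 3*E)/6 = -(-12 + 4*E)/6 = 2 - 2*E/3)
f(-212)/b(O(-4, 18)) = (35 - 212)/(2 - 2*(8 + (-4)**2)**2/3) = -177/(2 - 2*(8 + 16)**2/3) = -177/(2 - 2/3*24**2) = -177/(2 - 2/3*576) = -177/(2 - 384) = -177/(-382) = -177*(-1/382) = 177/382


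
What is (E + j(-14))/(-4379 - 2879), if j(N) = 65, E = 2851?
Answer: -1458/3629 ≈ -0.40176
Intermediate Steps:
(E + j(-14))/(-4379 - 2879) = (2851 + 65)/(-4379 - 2879) = 2916/(-7258) = 2916*(-1/7258) = -1458/3629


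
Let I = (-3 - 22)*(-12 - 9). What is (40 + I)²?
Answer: 319225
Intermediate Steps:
I = 525 (I = -25*(-21) = 525)
(40 + I)² = (40 + 525)² = 565² = 319225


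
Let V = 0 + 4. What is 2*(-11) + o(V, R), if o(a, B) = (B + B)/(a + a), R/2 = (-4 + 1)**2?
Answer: -35/2 ≈ -17.500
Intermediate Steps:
R = 18 (R = 2*(-4 + 1)**2 = 2*(-3)**2 = 2*9 = 18)
V = 4
o(a, B) = B/a (o(a, B) = (2*B)/((2*a)) = (2*B)*(1/(2*a)) = B/a)
2*(-11) + o(V, R) = 2*(-11) + 18/4 = -22 + 18*(1/4) = -22 + 9/2 = -35/2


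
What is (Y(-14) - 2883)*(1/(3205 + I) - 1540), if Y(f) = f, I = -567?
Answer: 11769117543/2638 ≈ 4.4614e+6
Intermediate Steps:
(Y(-14) - 2883)*(1/(3205 + I) - 1540) = (-14 - 2883)*(1/(3205 - 567) - 1540) = -2897*(1/2638 - 1540) = -2897*(-4062519/2638) = 11769117543/2638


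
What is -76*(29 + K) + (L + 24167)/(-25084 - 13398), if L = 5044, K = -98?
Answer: 201770397/38482 ≈ 5243.2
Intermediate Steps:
-76*(29 + K) + (L + 24167)/(-25084 - 13398) = -76*(29 - 98) + (5044 + 24167)/(-25084 - 13398) = -76*(-69) + 29211/(-38482) = 5244 + 29211*(-1/38482) = 5244 - 29211/38482 = 201770397/38482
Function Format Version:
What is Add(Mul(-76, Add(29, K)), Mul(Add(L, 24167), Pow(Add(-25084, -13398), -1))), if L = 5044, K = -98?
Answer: Rational(201770397, 38482) ≈ 5243.2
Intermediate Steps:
Add(Mul(-76, Add(29, K)), Mul(Add(L, 24167), Pow(Add(-25084, -13398), -1))) = Add(Mul(-76, Add(29, -98)), Mul(Add(5044, 24167), Pow(Add(-25084, -13398), -1))) = Add(Mul(-76, -69), Mul(29211, Pow(-38482, -1))) = Add(5244, Mul(29211, Rational(-1, 38482))) = Add(5244, Rational(-29211, 38482)) = Rational(201770397, 38482)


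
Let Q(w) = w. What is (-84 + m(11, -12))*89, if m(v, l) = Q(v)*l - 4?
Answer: -19580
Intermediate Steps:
m(v, l) = -4 + l*v (m(v, l) = v*l - 4 = l*v - 4 = -4 + l*v)
(-84 + m(11, -12))*89 = (-84 + (-4 - 12*11))*89 = (-84 + (-4 - 132))*89 = (-84 - 136)*89 = -220*89 = -19580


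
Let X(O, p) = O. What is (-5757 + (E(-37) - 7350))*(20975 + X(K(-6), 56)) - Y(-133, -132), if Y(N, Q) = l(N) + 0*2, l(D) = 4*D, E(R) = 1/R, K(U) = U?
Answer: -10169106556/37 ≈ -2.7484e+8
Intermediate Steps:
Y(N, Q) = 4*N (Y(N, Q) = 4*N + 0*2 = 4*N + 0 = 4*N)
(-5757 + (E(-37) - 7350))*(20975 + X(K(-6), 56)) - Y(-133, -132) = (-5757 + (1/(-37) - 7350))*(20975 - 6) - 4*(-133) = (-5757 + (-1/37 - 7350))*20969 - 1*(-532) = (-5757 - 271951/37)*20969 + 532 = -484960/37*20969 + 532 = -10169126240/37 + 532 = -10169106556/37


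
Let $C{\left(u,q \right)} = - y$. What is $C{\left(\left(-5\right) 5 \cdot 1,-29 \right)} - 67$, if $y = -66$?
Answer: $-1$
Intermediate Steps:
$C{\left(u,q \right)} = 66$ ($C{\left(u,q \right)} = \left(-1\right) \left(-66\right) = 66$)
$C{\left(\left(-5\right) 5 \cdot 1,-29 \right)} - 67 = 66 - 67 = -1$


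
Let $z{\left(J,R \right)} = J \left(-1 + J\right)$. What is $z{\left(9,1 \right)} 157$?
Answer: $11304$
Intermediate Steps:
$z{\left(9,1 \right)} 157 = 9 \left(-1 + 9\right) 157 = 9 \cdot 8 \cdot 157 = 72 \cdot 157 = 11304$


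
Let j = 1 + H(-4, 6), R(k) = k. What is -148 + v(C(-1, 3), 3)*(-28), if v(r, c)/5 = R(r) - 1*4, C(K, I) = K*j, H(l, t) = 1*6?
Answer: 1392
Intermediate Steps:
H(l, t) = 6
j = 7 (j = 1 + 6 = 7)
C(K, I) = 7*K (C(K, I) = K*7 = 7*K)
v(r, c) = -20 + 5*r (v(r, c) = 5*(r - 1*4) = 5*(r - 4) = 5*(-4 + r) = -20 + 5*r)
-148 + v(C(-1, 3), 3)*(-28) = -148 + (-20 + 5*(7*(-1)))*(-28) = -148 + (-20 + 5*(-7))*(-28) = -148 + (-20 - 35)*(-28) = -148 - 55*(-28) = -148 + 1540 = 1392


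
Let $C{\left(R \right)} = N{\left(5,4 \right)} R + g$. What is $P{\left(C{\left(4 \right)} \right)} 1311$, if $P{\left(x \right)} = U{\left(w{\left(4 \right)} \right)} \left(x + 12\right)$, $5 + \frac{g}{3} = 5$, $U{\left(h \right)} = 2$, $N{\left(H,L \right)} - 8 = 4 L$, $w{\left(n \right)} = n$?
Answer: $283176$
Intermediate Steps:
$N{\left(H,L \right)} = 8 + 4 L$
$g = 0$ ($g = -15 + 3 \cdot 5 = -15 + 15 = 0$)
$C{\left(R \right)} = 24 R$ ($C{\left(R \right)} = \left(8 + 4 \cdot 4\right) R + 0 = \left(8 + 16\right) R + 0 = 24 R + 0 = 24 R$)
$P{\left(x \right)} = 24 + 2 x$ ($P{\left(x \right)} = 2 \left(x + 12\right) = 2 \left(12 + x\right) = 24 + 2 x$)
$P{\left(C{\left(4 \right)} \right)} 1311 = \left(24 + 2 \cdot 24 \cdot 4\right) 1311 = \left(24 + 2 \cdot 96\right) 1311 = \left(24 + 192\right) 1311 = 216 \cdot 1311 = 283176$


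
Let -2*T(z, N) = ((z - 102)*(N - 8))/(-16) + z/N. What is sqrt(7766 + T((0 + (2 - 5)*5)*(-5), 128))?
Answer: sqrt(1962101)/16 ≈ 87.547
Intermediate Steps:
T(z, N) = -z/(2*N) + (-102 + z)*(-8 + N)/32 (T(z, N) = -(((z - 102)*(N - 8))/(-16) + z/N)/2 = -(((-102 + z)*(-8 + N))*(-1/16) + z/N)/2 = -(-(-102 + z)*(-8 + N)/16 + z/N)/2 = -(z/N - (-102 + z)*(-8 + N)/16)/2 = -z/(2*N) + (-102 + z)*(-8 + N)/32)
sqrt(7766 + T((0 + (2 - 5)*5)*(-5), 128)) = sqrt(7766 + (1/32)*(-16*(0 + (2 - 5)*5)*(-5) + 128*(816 - 102*128 - 8*(0 + (2 - 5)*5)*(-5) + 128*((0 + (2 - 5)*5)*(-5))))/128) = sqrt(7766 + (1/32)*(1/128)*(-16*(0 - 3*5)*(-5) + 128*(816 - 13056 - 8*(0 - 3*5)*(-5) + 128*((0 - 3*5)*(-5))))) = sqrt(7766 + (1/32)*(1/128)*(-16*(0 - 15)*(-5) + 128*(816 - 13056 - 8*(0 - 15)*(-5) + 128*((0 - 15)*(-5))))) = sqrt(7766 + (1/32)*(1/128)*(-(-240)*(-5) + 128*(816 - 13056 - (-120)*(-5) + 128*(-15*(-5))))) = sqrt(7766 + (1/32)*(1/128)*(-16*75 + 128*(816 - 13056 - 8*75 + 128*75))) = sqrt(7766 + (1/32)*(1/128)*(-1200 + 128*(816 - 13056 - 600 + 9600))) = sqrt(7766 + (1/32)*(1/128)*(-1200 + 128*(-3240))) = sqrt(7766 + (1/32)*(1/128)*(-1200 - 414720)) = sqrt(7766 + (1/32)*(1/128)*(-415920)) = sqrt(7766 - 25995/256) = sqrt(1962101/256) = sqrt(1962101)/16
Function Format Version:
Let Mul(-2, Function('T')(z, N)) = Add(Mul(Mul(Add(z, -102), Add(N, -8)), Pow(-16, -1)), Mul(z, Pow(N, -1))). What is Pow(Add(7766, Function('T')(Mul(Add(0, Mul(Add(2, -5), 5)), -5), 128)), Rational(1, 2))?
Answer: Mul(Rational(1, 16), Pow(1962101, Rational(1, 2))) ≈ 87.547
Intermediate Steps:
Function('T')(z, N) = Add(Mul(Rational(-1, 2), z, Pow(N, -1)), Mul(Rational(1, 32), Add(-102, z), Add(-8, N))) (Function('T')(z, N) = Mul(Rational(-1, 2), Add(Mul(Mul(Add(z, -102), Add(N, -8)), Pow(-16, -1)), Mul(z, Pow(N, -1)))) = Mul(Rational(-1, 2), Add(Mul(Mul(Add(-102, z), Add(-8, N)), Rational(-1, 16)), Mul(z, Pow(N, -1)))) = Mul(Rational(-1, 2), Add(Mul(Rational(-1, 16), Add(-102, z), Add(-8, N)), Mul(z, Pow(N, -1)))) = Mul(Rational(-1, 2), Add(Mul(z, Pow(N, -1)), Mul(Rational(-1, 16), Add(-102, z), Add(-8, N)))) = Add(Mul(Rational(-1, 2), z, Pow(N, -1)), Mul(Rational(1, 32), Add(-102, z), Add(-8, N))))
Pow(Add(7766, Function('T')(Mul(Add(0, Mul(Add(2, -5), 5)), -5), 128)), Rational(1, 2)) = Pow(Add(7766, Mul(Rational(1, 32), Pow(128, -1), Add(Mul(-16, Mul(Add(0, Mul(Add(2, -5), 5)), -5)), Mul(128, Add(816, Mul(-102, 128), Mul(-8, Mul(Add(0, Mul(Add(2, -5), 5)), -5)), Mul(128, Mul(Add(0, Mul(Add(2, -5), 5)), -5))))))), Rational(1, 2)) = Pow(Add(7766, Mul(Rational(1, 32), Rational(1, 128), Add(Mul(-16, Mul(Add(0, Mul(-3, 5)), -5)), Mul(128, Add(816, -13056, Mul(-8, Mul(Add(0, Mul(-3, 5)), -5)), Mul(128, Mul(Add(0, Mul(-3, 5)), -5))))))), Rational(1, 2)) = Pow(Add(7766, Mul(Rational(1, 32), Rational(1, 128), Add(Mul(-16, Mul(Add(0, -15), -5)), Mul(128, Add(816, -13056, Mul(-8, Mul(Add(0, -15), -5)), Mul(128, Mul(Add(0, -15), -5))))))), Rational(1, 2)) = Pow(Add(7766, Mul(Rational(1, 32), Rational(1, 128), Add(Mul(-16, Mul(-15, -5)), Mul(128, Add(816, -13056, Mul(-8, Mul(-15, -5)), Mul(128, Mul(-15, -5))))))), Rational(1, 2)) = Pow(Add(7766, Mul(Rational(1, 32), Rational(1, 128), Add(Mul(-16, 75), Mul(128, Add(816, -13056, Mul(-8, 75), Mul(128, 75)))))), Rational(1, 2)) = Pow(Add(7766, Mul(Rational(1, 32), Rational(1, 128), Add(-1200, Mul(128, Add(816, -13056, -600, 9600))))), Rational(1, 2)) = Pow(Add(7766, Mul(Rational(1, 32), Rational(1, 128), Add(-1200, Mul(128, -3240)))), Rational(1, 2)) = Pow(Add(7766, Mul(Rational(1, 32), Rational(1, 128), Add(-1200, -414720))), Rational(1, 2)) = Pow(Add(7766, Mul(Rational(1, 32), Rational(1, 128), -415920)), Rational(1, 2)) = Pow(Add(7766, Rational(-25995, 256)), Rational(1, 2)) = Pow(Rational(1962101, 256), Rational(1, 2)) = Mul(Rational(1, 16), Pow(1962101, Rational(1, 2)))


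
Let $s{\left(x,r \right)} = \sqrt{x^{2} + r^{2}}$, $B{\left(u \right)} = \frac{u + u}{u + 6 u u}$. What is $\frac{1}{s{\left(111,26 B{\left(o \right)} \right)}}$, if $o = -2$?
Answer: $\frac{11 \sqrt{1493545}}{1493545} \approx 0.0090009$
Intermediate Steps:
$B{\left(u \right)} = \frac{2 u}{u + 6 u^{2}}$
$s{\left(x,r \right)} = \sqrt{r^{2} + x^{2}}$
$\frac{1}{s{\left(111,26 B{\left(o \right)} \right)}} = \frac{1}{\sqrt{\left(26 \frac{2}{1 + 6 \left(-2\right)}\right)^{2} + 111^{2}}} = \frac{1}{\sqrt{\left(26 \frac{2}{1 - 12}\right)^{2} + 12321}} = \frac{1}{\sqrt{\left(26 \frac{2}{-11}\right)^{2} + 12321}} = \frac{1}{\sqrt{\left(26 \cdot 2 \left(- \frac{1}{11}\right)\right)^{2} + 12321}} = \frac{1}{\sqrt{\left(26 \left(- \frac{2}{11}\right)\right)^{2} + 12321}} = \frac{1}{\sqrt{\left(- \frac{52}{11}\right)^{2} + 12321}} = \frac{1}{\sqrt{\frac{2704}{121} + 12321}} = \frac{1}{\sqrt{\frac{1493545}{121}}} = \frac{1}{\frac{1}{11} \sqrt{1493545}} = \frac{11 \sqrt{1493545}}{1493545}$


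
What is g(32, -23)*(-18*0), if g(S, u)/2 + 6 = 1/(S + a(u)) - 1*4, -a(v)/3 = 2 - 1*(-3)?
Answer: 0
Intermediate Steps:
a(v) = -15 (a(v) = -3*(2 - 1*(-3)) = -3*(2 + 3) = -3*5 = -15)
g(S, u) = -20 + 2/(-15 + S) (g(S, u) = -12 + 2*(1/(S - 15) - 1*4) = -12 + 2*(1/(-15 + S) - 4) = -12 + 2*(-4 + 1/(-15 + S)) = -12 + (-8 + 2/(-15 + S)) = -20 + 2/(-15 + S))
g(32, -23)*(-18*0) = (2*(151 - 10*32)/(-15 + 32))*(-18*0) = (2*(151 - 320)/17)*0 = (2*(1/17)*(-169))*0 = -338/17*0 = 0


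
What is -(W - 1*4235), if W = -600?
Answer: 4835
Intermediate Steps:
-(W - 1*4235) = -(-600 - 1*4235) = -(-600 - 4235) = -1*(-4835) = 4835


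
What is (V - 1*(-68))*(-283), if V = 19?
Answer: -24621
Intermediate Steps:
(V - 1*(-68))*(-283) = (19 - 1*(-68))*(-283) = (19 + 68)*(-283) = 87*(-283) = -24621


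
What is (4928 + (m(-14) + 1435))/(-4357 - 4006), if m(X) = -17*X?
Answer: -6601/8363 ≈ -0.78931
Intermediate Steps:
(4928 + (m(-14) + 1435))/(-4357 - 4006) = (4928 + (-17*(-14) + 1435))/(-4357 - 4006) = (4928 + (238 + 1435))/(-8363) = (4928 + 1673)*(-1/8363) = 6601*(-1/8363) = -6601/8363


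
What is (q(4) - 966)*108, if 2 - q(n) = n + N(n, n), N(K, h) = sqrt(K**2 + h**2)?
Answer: -104544 - 432*sqrt(2) ≈ -1.0516e+5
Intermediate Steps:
q(n) = 2 - n - sqrt(2)*sqrt(n**2) (q(n) = 2 - (n + sqrt(n**2 + n**2)) = 2 - (n + sqrt(2*n**2)) = 2 - (n + sqrt(2)*sqrt(n**2)) = 2 + (-n - sqrt(2)*sqrt(n**2)) = 2 - n - sqrt(2)*sqrt(n**2))
(q(4) - 966)*108 = ((2 - 1*4 - sqrt(2)*sqrt(4**2)) - 966)*108 = ((2 - 4 - sqrt(2)*sqrt(16)) - 966)*108 = ((2 - 4 - 1*sqrt(2)*4) - 966)*108 = ((2 - 4 - 4*sqrt(2)) - 966)*108 = ((-2 - 4*sqrt(2)) - 966)*108 = (-968 - 4*sqrt(2))*108 = -104544 - 432*sqrt(2)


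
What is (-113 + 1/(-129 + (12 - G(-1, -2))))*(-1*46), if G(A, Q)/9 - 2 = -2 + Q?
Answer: 514648/99 ≈ 5198.5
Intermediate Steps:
G(A, Q) = 9*Q (G(A, Q) = 18 + 9*(-2 + Q) = 18 + (-18 + 9*Q) = 9*Q)
(-113 + 1/(-129 + (12 - G(-1, -2))))*(-1*46) = (-113 + 1/(-129 + (12 - 9*(-2))))*(-1*46) = (-113 + 1/(-129 + (12 - 1*(-18))))*(-46) = (-113 + 1/(-129 + (12 + 18)))*(-46) = (-113 + 1/(-129 + 30))*(-46) = (-113 + 1/(-99))*(-46) = (-113 - 1/99)*(-46) = -11188/99*(-46) = 514648/99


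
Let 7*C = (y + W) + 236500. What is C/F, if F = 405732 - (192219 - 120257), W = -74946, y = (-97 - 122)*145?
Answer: 129799/2336390 ≈ 0.055555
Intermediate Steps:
y = -31755 (y = -219*145 = -31755)
F = 333770 (F = 405732 - 1*71962 = 405732 - 71962 = 333770)
C = 129799/7 (C = ((-31755 - 74946) + 236500)/7 = (-106701 + 236500)/7 = (1/7)*129799 = 129799/7 ≈ 18543.)
C/F = (129799/7)/333770 = (129799/7)*(1/333770) = 129799/2336390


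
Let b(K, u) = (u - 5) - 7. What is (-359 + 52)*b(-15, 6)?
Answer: 1842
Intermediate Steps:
b(K, u) = -12 + u (b(K, u) = (-5 + u) - 7 = -12 + u)
(-359 + 52)*b(-15, 6) = (-359 + 52)*(-12 + 6) = -307*(-6) = 1842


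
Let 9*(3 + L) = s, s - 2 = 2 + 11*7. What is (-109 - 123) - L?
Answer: -238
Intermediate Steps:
s = 81 (s = 2 + (2 + 11*7) = 2 + (2 + 77) = 2 + 79 = 81)
L = 6 (L = -3 + (⅑)*81 = -3 + 9 = 6)
(-109 - 123) - L = (-109 - 123) - 1*6 = -232 - 6 = -238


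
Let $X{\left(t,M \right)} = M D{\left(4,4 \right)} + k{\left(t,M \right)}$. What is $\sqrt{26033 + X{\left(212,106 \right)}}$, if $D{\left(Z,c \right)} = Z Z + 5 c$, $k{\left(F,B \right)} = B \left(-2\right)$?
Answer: $3 \sqrt{3293} \approx 172.15$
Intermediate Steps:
$k{\left(F,B \right)} = - 2 B$
$D{\left(Z,c \right)} = Z^{2} + 5 c$
$X{\left(t,M \right)} = 34 M$ ($X{\left(t,M \right)} = M \left(4^{2} + 5 \cdot 4\right) - 2 M = M \left(16 + 20\right) - 2 M = M 36 - 2 M = 36 M - 2 M = 34 M$)
$\sqrt{26033 + X{\left(212,106 \right)}} = \sqrt{26033 + 34 \cdot 106} = \sqrt{26033 + 3604} = \sqrt{29637} = 3 \sqrt{3293}$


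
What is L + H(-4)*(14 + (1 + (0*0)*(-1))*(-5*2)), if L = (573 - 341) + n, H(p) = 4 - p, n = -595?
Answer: -331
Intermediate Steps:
L = -363 (L = (573 - 341) - 595 = 232 - 595 = -363)
L + H(-4)*(14 + (1 + (0*0)*(-1))*(-5*2)) = -363 + (4 - 1*(-4))*(14 + (1 + (0*0)*(-1))*(-5*2)) = -363 + (4 + 4)*(14 + (1 + 0*(-1))*(-10)) = -363 + 8*(14 + (1 + 0)*(-10)) = -363 + 8*(14 + 1*(-10)) = -363 + 8*(14 - 10) = -363 + 8*4 = -363 + 32 = -331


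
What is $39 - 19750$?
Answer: $-19711$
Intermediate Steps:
$39 - 19750 = -19711$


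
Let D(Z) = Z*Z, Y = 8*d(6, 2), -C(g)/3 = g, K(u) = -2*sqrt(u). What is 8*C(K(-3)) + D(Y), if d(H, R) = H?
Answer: 2304 + 48*I*sqrt(3) ≈ 2304.0 + 83.138*I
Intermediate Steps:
C(g) = -3*g
Y = 48 (Y = 8*6 = 48)
D(Z) = Z**2
8*C(K(-3)) + D(Y) = 8*(-(-6)*sqrt(-3)) + 48**2 = 8*(-(-6)*I*sqrt(3)) + 2304 = 8*(6*I*sqrt(3)) + 2304 = 48*I*sqrt(3) + 2304 = 2304 + 48*I*sqrt(3)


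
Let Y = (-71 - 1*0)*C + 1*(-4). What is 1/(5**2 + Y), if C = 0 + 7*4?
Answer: -1/1967 ≈ -0.00050839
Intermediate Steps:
C = 28 (C = 0 + 28 = 28)
Y = -1992 (Y = (-71 - 1*0)*28 + 1*(-4) = (-71 + 0)*28 - 4 = -71*28 - 4 = -1988 - 4 = -1992)
1/(5**2 + Y) = 1/(5**2 - 1992) = 1/(25 - 1992) = 1/(-1967) = -1/1967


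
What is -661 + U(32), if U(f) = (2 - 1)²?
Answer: -660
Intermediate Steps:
U(f) = 1 (U(f) = 1² = 1)
-661 + U(32) = -661 + 1 = -660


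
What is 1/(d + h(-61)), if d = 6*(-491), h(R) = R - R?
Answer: -1/2946 ≈ -0.00033944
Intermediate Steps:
h(R) = 0
d = -2946
1/(d + h(-61)) = 1/(-2946 + 0) = 1/(-2946) = -1/2946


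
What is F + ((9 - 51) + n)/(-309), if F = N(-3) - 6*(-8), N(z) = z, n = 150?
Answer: 4599/103 ≈ 44.651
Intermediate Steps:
F = 45 (F = -3 - 6*(-8) = -3 + 48 = 45)
F + ((9 - 51) + n)/(-309) = 45 + ((9 - 51) + 150)/(-309) = 45 - (-42 + 150)/309 = 45 - 1/309*108 = 45 - 36/103 = 4599/103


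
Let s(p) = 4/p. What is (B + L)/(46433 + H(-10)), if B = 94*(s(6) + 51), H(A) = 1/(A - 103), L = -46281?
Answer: -14042849/15740784 ≈ -0.89213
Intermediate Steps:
H(A) = 1/(-103 + A)
B = 14570/3 (B = 94*(4/6 + 51) = 94*(4*(⅙) + 51) = 94*(⅔ + 51) = 94*(155/3) = 14570/3 ≈ 4856.7)
(B + L)/(46433 + H(-10)) = (14570/3 - 46281)/(46433 + 1/(-103 - 10)) = -124273/(3*(46433 + 1/(-113))) = -124273/(3*(46433 - 1/113)) = -124273/(3*5246928/113) = -124273/3*113/5246928 = -14042849/15740784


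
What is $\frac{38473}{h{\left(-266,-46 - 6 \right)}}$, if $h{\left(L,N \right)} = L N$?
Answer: $\frac{38473}{13832} \approx 2.7814$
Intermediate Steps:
$\frac{38473}{h{\left(-266,-46 - 6 \right)}} = \frac{38473}{\left(-266\right) \left(-46 - 6\right)} = \frac{38473}{\left(-266\right) \left(-52\right)} = \frac{38473}{13832}$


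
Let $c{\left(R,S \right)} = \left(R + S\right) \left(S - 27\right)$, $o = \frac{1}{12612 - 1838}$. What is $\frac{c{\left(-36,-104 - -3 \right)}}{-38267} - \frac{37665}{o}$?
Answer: $- \frac{15528852321106}{38267} \approx -4.058 \cdot 10^{8}$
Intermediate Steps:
$o = \frac{1}{10774} \approx 9.2816 \cdot 10^{-5}$
$c{\left(R,S \right)} = \left(-27 + S\right) \left(R + S\right)$ ($c{\left(R,S \right)} = \left(R + S\right) \left(-27 + S\right) = \left(-27 + S\right) \left(R + S\right)$)
$\frac{c{\left(-36,-104 - -3 \right)}}{-38267} - \frac{37665}{o} = \frac{\left(-104 - -3\right)^{2} - -972 - 27 \left(-104 - -3\right) - 36 \left(-104 - -3\right)}{-38267} - 37665 \frac{1}{\frac{1}{10774}} = \left(\left(-104 + 3\right)^{2} + 972 - 27 \left(-104 + 3\right) - 36 \left(-104 + 3\right)\right) \left(- \frac{1}{38267}\right) - 405802710 = \left(\left(-101\right)^{2} + 972 - -2727 - -3636\right) \left(- \frac{1}{38267}\right) - 405802710 = \left(10201 + 972 + 2727 + 3636\right) \left(- \frac{1}{38267}\right) - 405802710 = 17536 \left(- \frac{1}{38267}\right) - 405802710 = - \frac{17536}{38267} - 405802710 = - \frac{15528852321106}{38267}$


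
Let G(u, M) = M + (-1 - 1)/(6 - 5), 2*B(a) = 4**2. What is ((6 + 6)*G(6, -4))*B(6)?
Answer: -576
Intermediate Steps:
B(a) = 8 (B(a) = (1/2)*4**2 = (1/2)*16 = 8)
G(u, M) = -2 + M (G(u, M) = M - 2/1 = M - 2*1 = M - 2 = -2 + M)
((6 + 6)*G(6, -4))*B(6) = ((6 + 6)*(-2 - 4))*8 = (12*(-6))*8 = -72*8 = -576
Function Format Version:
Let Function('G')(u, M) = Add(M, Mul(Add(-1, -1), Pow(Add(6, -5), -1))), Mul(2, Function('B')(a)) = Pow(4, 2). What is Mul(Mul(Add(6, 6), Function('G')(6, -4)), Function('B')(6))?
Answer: -576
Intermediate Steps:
Function('B')(a) = 8 (Function('B')(a) = Mul(Rational(1, 2), Pow(4, 2)) = Mul(Rational(1, 2), 16) = 8)
Function('G')(u, M) = Add(-2, M) (Function('G')(u, M) = Add(M, Mul(-2, Pow(1, -1))) = Add(M, Mul(-2, 1)) = Add(M, -2) = Add(-2, M))
Mul(Mul(Add(6, 6), Function('G')(6, -4)), Function('B')(6)) = Mul(Mul(Add(6, 6), Add(-2, -4)), 8) = Mul(Mul(12, -6), 8) = Mul(-72, 8) = -576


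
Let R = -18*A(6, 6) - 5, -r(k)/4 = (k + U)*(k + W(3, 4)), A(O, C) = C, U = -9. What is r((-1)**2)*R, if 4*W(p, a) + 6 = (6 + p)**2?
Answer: -71416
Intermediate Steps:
W(p, a) = -3/2 + (6 + p)**2/4
r(k) = -4*(-9 + k)*(75/4 + k) (r(k) = -4*(k - 9)*(k + (-3/2 + (6 + 3)**2/4)) = -4*(-9 + k)*(k + (-3/2 + (1/4)*9**2)) = -4*(-9 + k)*(k + (-3/2 + (1/4)*81)) = -4*(-9 + k)*(k + (-3/2 + 81/4)) = -4*(-9 + k)*(k + 75/4) = -4*(-9 + k)*(75/4 + k))
R = -113 (R = -18*6 - 5 = -108 - 5 = -113)
r((-1)**2)*R = (675 - 39*(-1)**2 - 4*((-1)**2)**2)*(-113) = (675 - 39*1 - 4*1**2)*(-113) = (675 - 39 - 4*1)*(-113) = (675 - 39 - 4)*(-113) = 632*(-113) = -71416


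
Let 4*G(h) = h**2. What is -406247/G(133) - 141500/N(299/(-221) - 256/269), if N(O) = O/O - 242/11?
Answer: 352695536/53067 ≈ 6646.2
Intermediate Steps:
N(O) = -21 (N(O) = 1 - 242*1/11 = 1 - 22 = -21)
G(h) = h**2/4
-406247/G(133) - 141500/N(299/(-221) - 256/269) = -406247/((1/4)*133**2) - 141500/(-21) = -406247/((1/4)*17689) - 141500*(-1/21) = -406247/17689/4 + 141500/21 = -406247*4/17689 + 141500/21 = -1624988/17689 + 141500/21 = 352695536/53067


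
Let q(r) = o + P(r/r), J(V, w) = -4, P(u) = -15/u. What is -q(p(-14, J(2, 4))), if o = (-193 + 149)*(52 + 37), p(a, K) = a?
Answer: 3931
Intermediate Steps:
o = -3916 (o = -44*89 = -3916)
q(r) = -3931 (q(r) = -3916 - 15/(r/r) = -3916 - 15/1 = -3916 - 15*1 = -3916 - 15 = -3931)
-q(p(-14, J(2, 4))) = -1*(-3931) = 3931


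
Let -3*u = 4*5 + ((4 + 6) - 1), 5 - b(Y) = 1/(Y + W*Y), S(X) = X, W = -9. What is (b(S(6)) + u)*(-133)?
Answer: 29659/48 ≈ 617.90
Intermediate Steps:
b(Y) = 5 + 1/(8*Y) (b(Y) = 5 - 1/(Y - 9*Y) = 5 - 1/((-8*Y)) = 5 - (-1)/(8*Y) = 5 + 1/(8*Y))
u = -29/3 (u = -(4*5 + ((4 + 6) - 1))/3 = -(20 + (10 - 1))/3 = -(20 + 9)/3 = -⅓*29 = -29/3 ≈ -9.6667)
(b(S(6)) + u)*(-133) = ((5 + (⅛)/6) - 29/3)*(-133) = ((5 + (⅛)*(⅙)) - 29/3)*(-133) = ((5 + 1/48) - 29/3)*(-133) = (241/48 - 29/3)*(-133) = -223/48*(-133) = 29659/48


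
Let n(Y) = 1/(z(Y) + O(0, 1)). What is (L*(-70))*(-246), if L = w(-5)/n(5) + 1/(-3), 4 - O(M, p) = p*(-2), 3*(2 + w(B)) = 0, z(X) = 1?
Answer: -246820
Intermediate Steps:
w(B) = -2 (w(B) = -2 + (⅓)*0 = -2 + 0 = -2)
O(M, p) = 4 + 2*p (O(M, p) = 4 - p*(-2) = 4 - (-2)*p = 4 + 2*p)
n(Y) = ⅐ (n(Y) = 1/(1 + (4 + 2*1)) = 1/(1 + (4 + 2)) = 1/(1 + 6) = 1/7 = ⅐)
L = -43/3 (L = -2/⅐ + 1/(-3) = -2*7 + 1*(-⅓) = -14 - ⅓ = -43/3 ≈ -14.333)
(L*(-70))*(-246) = -43/3*(-70)*(-246) = (3010/3)*(-246) = -246820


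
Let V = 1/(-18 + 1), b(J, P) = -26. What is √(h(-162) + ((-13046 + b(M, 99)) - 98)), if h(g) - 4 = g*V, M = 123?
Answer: 2*I*√950555/17 ≈ 114.7*I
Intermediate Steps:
V = -1/17 (V = 1/(-17) = -1/17 ≈ -0.058824)
h(g) = 4 - g/17 (h(g) = 4 + g*(-1/17) = 4 - g/17)
√(h(-162) + ((-13046 + b(M, 99)) - 98)) = √((4 - 1/17*(-162)) + ((-13046 - 26) - 98)) = √((4 + 162/17) + (-13072 - 98)) = √(230/17 - 13170) = √(-223660/17) = 2*I*√950555/17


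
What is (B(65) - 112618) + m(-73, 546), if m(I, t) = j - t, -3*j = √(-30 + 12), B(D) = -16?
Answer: -113180 - I*√2 ≈ -1.1318e+5 - 1.4142*I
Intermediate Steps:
j = -I*√2 (j = -√(-30 + 12)/3 = -I*√2 ≈ -1.4142*I)
m(I, t) = -t - I*√2 (m(I, t) = -I*√2 - t = -t - I*√2)
(B(65) - 112618) + m(-73, 546) = (-16 - 112618) + (-1*546 - I*√2) = -112634 + (-546 - I*√2) = -113180 - I*√2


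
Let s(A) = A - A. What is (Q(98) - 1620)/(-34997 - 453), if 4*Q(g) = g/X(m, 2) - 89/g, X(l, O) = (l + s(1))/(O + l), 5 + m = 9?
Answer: 620723/13896400 ≈ 0.044668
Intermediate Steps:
m = 4 (m = -5 + 9 = 4)
s(A) = 0
X(l, O) = l/(O + l) (X(l, O) = (l + 0)/(O + l) = l/(O + l))
Q(g) = -89/(4*g) + 3*g/8 (Q(g) = (g/((4/(2 + 4))) - 89/g)/4 = (g/((4/6)) - 89/g)/4 = (g/((4*(⅙))) - 89/g)/4 = (g/(⅔) - 89/g)/4 = (g*(3/2) - 89/g)/4 = (3*g/2 - 89/g)/4 = (-89/g + 3*g/2)/4 = -89/(4*g) + 3*g/8)
(Q(98) - 1620)/(-34997 - 453) = ((⅛)*(-178 + 3*98²)/98 - 1620)/(-34997 - 453) = ((⅛)*(1/98)*(-178 + 3*9604) - 1620)/(-35450) = ((⅛)*(1/98)*(-178 + 28812) - 1620)*(-1/35450) = ((⅛)*(1/98)*28634 - 1620)*(-1/35450) = (14317/392 - 1620)*(-1/35450) = -620723/392*(-1/35450) = 620723/13896400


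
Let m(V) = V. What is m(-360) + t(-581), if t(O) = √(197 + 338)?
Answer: -360 + √535 ≈ -336.87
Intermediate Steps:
t(O) = √535
m(-360) + t(-581) = -360 + √535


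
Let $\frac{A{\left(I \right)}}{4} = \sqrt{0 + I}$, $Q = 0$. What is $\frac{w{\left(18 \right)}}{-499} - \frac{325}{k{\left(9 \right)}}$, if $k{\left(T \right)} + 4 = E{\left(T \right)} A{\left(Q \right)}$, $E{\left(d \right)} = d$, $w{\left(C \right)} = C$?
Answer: $\frac{162103}{1996} \approx 81.214$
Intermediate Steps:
$A{\left(I \right)} = 4 \sqrt{I}$ ($A{\left(I \right)} = 4 \sqrt{0 + I} = 4 \sqrt{I}$)
$k{\left(T \right)} = -4$ ($k{\left(T \right)} = -4 + T 4 \sqrt{0} = -4 + T 4 \cdot 0 = -4 + T 0 = -4 + 0 = -4$)
$\frac{w{\left(18 \right)}}{-499} - \frac{325}{k{\left(9 \right)}} = \frac{18}{-499} - \frac{325}{-4} = 18 \left(- \frac{1}{499}\right) - - \frac{325}{4} = - \frac{18}{499} + \frac{325}{4} = \frac{162103}{1996}$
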